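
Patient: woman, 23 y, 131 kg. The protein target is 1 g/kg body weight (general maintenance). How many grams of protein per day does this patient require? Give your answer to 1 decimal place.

Protein = 1 g/kg × 131 kg = 131 g/day.

131.0 g/day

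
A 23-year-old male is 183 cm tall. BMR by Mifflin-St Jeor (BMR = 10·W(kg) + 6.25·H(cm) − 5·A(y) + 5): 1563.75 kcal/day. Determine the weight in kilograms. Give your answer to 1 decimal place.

53.0 kg

1563.75 = 10·W + 6.25(183) − 5(23) + 5
10·W = 1563.75 − 1033.75 = 530, so W = 53 kg.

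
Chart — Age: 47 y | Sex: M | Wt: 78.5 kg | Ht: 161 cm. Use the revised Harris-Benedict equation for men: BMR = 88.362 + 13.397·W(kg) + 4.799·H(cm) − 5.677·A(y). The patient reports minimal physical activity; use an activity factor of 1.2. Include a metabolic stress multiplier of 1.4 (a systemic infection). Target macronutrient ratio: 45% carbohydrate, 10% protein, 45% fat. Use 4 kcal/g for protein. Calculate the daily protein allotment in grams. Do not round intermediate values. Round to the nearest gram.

Harris-Benedict: BMR = 88.362 + 13.397(78.5) + 4.799(161) − 5.677(47) = 1645.8465 kcal/day.
TEE = 1645.8465 × 1.2 = 1975.0158 kcal/day.
With stress factor 1.4: 1975.0158 × 1.4 = 2765.0221 kcal/day.
Protein energy = 10% × 2765.0221 = 276.5022 kcal.
Protein = 276.5022 ÷ 4 kcal/g = 69.1256 g.

69 g/day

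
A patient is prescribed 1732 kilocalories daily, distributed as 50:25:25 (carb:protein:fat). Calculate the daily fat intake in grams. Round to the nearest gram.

Fat energy = 25% × 1732 = 433 kcal.
At 9 kcal/g: 433 ÷ 9 = 48.1111 g.

48 g/day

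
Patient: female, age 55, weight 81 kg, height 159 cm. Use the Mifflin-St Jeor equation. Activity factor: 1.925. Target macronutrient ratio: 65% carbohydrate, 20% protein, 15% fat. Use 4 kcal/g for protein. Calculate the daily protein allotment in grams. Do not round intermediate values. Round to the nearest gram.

132 g/day

Mifflin-St Jeor (female): BMR = 10(81) + 6.25(159) − 5(55) − 161 = 810 + 993.75 − 275 − 161 = 1367.75 kcal/day.
TEE = 1367.75 × 1.925 = 2632.9188 kcal/day.
Protein energy = 20% × 2632.9188 = 526.5838 kcal.
Protein = 526.5838 ÷ 4 kcal/g = 131.6459 g.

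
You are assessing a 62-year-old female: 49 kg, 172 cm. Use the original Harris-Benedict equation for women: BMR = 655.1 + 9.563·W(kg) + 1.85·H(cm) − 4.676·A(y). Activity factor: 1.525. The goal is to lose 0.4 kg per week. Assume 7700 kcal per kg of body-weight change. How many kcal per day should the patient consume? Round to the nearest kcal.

Harris-Benedict: BMR = 655.1 + 9.563(49) + 1.85(172) − 4.676(62) = 1151.975 kcal/day.
TEE = 1151.975 × 1.525 = 1756.7619 kcal/day.
Required daily deficit = 0.4 × 7700 ÷ 7 = 440 kcal/day.
Target intake = 1756.7619 − 440 = 1316.7619 kcal/day.

1317 kcal per day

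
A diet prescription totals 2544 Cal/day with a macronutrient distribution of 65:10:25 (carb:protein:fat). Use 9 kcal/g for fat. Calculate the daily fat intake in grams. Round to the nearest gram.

Fat energy = 25% × 2544 = 636 kcal.
At 9 kcal/g: 636 ÷ 9 = 70.6667 g.

71 g/day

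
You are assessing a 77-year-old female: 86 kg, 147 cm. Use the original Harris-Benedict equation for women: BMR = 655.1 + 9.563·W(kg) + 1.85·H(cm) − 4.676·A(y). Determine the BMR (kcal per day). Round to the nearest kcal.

1389 kcal per day

Harris-Benedict: BMR = 655.1 + 9.563(86) + 1.85(147) − 4.676(77) = 1389.416 kcal/day.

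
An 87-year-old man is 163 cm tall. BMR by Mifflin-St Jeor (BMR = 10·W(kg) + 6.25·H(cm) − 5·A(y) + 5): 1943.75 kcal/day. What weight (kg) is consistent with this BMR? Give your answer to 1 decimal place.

135.5 kg

1943.75 = 10·W + 6.25(163) − 5(87) + 5
10·W = 1943.75 − 588.75 = 1355, so W = 135.5 kg.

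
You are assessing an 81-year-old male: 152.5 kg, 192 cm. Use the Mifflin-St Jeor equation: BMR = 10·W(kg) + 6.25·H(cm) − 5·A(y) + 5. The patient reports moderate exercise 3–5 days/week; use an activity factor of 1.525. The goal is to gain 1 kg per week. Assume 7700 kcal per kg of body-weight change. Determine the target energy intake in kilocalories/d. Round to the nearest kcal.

Mifflin-St Jeor (male): BMR = 10(152.5) + 6.25(192) − 5(81) + 5 = 1525 + 1200 − 405 + 5 = 2325 kcal/day.
TEE = 2325 × 1.525 = 3545.625 kcal/day.
Required daily surplus = 1 × 7700 ÷ 7 = 1100 kcal/day.
Target intake = 3545.625 + 1100 = 4645.625 kcal/day.

4646 kilocalories/d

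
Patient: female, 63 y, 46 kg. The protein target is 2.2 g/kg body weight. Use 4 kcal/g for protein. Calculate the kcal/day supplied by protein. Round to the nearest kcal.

405 kcal/day

Protein = 2.2 g/kg × 46 kg = 101.2 g/day.
Protein energy = 101.2 g × 4 kcal/g = 404.8 kcal/day.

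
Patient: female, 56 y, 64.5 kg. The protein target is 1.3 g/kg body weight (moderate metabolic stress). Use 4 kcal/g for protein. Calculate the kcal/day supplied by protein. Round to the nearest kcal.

Protein = 1.3 g/kg × 64.5 kg = 83.85 g/day.
Protein energy = 83.85 g × 4 kcal/g = 335.4 kcal/day.

335 kcal/day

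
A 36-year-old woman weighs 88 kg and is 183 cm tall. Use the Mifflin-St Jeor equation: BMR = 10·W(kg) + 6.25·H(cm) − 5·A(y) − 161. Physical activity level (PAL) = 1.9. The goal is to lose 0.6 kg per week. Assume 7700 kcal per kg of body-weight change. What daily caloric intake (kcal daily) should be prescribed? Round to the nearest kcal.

Mifflin-St Jeor (female): BMR = 10(88) + 6.25(183) − 5(36) − 161 = 880 + 1143.75 − 180 − 161 = 1682.75 kcal/day.
TEE = 1682.75 × 1.9 = 3197.225 kcal/day.
Required daily deficit = 0.6 × 7700 ÷ 7 = 660 kcal/day.
Target intake = 3197.225 − 660 = 2537.225 kcal/day.

2537 kcal daily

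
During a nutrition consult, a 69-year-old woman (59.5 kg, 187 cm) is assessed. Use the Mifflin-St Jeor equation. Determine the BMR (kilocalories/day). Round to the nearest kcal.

Mifflin-St Jeor (female): BMR = 10(59.5) + 6.25(187) − 5(69) − 161 = 595 + 1168.75 − 345 − 161 = 1257.75 kcal/day.

1258 kilocalories/day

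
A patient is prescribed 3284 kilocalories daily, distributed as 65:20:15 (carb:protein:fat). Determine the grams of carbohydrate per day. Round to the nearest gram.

534 g/day

Carbohydrate energy = 65% × 3284 = 2134.6 kcal.
At 4 kcal/g: 2134.6 ÷ 4 = 533.65 g.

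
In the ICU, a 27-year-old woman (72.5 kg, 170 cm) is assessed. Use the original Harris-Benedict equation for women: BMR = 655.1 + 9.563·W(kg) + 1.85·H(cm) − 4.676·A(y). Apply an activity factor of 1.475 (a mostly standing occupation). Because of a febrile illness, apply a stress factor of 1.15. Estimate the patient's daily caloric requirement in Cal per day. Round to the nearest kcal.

Harris-Benedict: BMR = 655.1 + 9.563(72.5) + 1.85(170) − 4.676(27) = 1536.6655 kcal/day.
TEE = BMR × activity factor = 1536.6655 × 1.475 = 2266.5816 kcal/day.
Apply stress factor: 2266.5816 × 1.15 = 2606.5689 kcal/day.

2607 Cal per day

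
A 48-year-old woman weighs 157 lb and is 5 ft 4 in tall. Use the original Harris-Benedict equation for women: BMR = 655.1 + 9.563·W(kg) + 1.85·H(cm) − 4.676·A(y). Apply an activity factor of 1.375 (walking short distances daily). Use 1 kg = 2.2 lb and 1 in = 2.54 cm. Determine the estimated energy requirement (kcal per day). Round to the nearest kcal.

Convert to metric: weight = 157 ÷ 2.2 = 71.3636 kg; height = (5×12 + 4) × 2.54 = 64 × 2.54 = 162.56 cm.
Harris-Benedict: BMR = 655.1 + 9.563(71.3636) + 1.85(162.56) − 4.676(48) = 1413.8385 kcal/day.
TEE = BMR × activity factor = 1413.8385 × 1.375 = 1944.0279 kcal/day.

1944 kcal per day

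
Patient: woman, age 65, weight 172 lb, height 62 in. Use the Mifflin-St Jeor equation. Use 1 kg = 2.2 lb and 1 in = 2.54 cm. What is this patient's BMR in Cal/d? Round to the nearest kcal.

1280 Cal/d

Convert to metric: weight = 172 ÷ 2.2 = 78.1818 kg; height = 62 × 2.54 = 157.48 cm.
Mifflin-St Jeor (female): BMR = 10(78.1818) + 6.25(157.48) − 5(65) − 161 = 781.8182 + 984.25 − 325 − 161 = 1280.0682 kcal/day.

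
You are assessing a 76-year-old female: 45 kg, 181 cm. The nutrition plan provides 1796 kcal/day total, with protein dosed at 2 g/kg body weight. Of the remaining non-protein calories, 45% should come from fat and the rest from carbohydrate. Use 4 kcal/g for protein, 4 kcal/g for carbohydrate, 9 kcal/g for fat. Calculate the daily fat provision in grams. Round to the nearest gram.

72 g/day

Protein = 2 × 45 = 90 g → 90 × 4 = 360 kcal.
Non-protein calories = 1796 − 360 = 1436 kcal.
Fat: 45% × 1436 = 646.2 kcal; carbohydrate: 789.8 kcal.
Fat: 646.2 kcal ÷ 9 kcal/g = 71.8 g.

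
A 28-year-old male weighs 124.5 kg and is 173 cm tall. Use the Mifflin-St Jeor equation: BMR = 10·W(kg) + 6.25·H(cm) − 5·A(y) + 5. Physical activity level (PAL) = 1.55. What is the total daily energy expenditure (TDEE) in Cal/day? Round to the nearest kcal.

Mifflin-St Jeor (male): BMR = 10(124.5) + 6.25(173) − 5(28) + 5 = 1245 + 1081.25 − 140 + 5 = 2191.25 kcal/day.
TEE = BMR × activity factor = 2191.25 × 1.55 = 3396.4375 kcal/day.

3396 Cal/day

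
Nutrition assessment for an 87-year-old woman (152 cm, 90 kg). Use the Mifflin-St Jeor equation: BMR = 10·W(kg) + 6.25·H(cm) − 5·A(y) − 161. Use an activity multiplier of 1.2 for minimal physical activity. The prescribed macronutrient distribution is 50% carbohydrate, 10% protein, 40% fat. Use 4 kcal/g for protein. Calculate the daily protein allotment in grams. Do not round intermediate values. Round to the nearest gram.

38 g/day

Mifflin-St Jeor (female): BMR = 10(90) + 6.25(152) − 5(87) − 161 = 900 + 950 − 435 − 161 = 1254 kcal/day.
TEE = 1254 × 1.2 = 1504.8 kcal/day.
Protein energy = 10% × 1504.8 = 150.48 kcal.
Protein = 150.48 ÷ 4 kcal/g = 37.62 g.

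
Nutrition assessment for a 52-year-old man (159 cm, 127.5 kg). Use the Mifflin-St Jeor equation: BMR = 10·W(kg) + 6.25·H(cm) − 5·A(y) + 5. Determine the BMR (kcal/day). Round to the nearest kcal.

2014 kcal/day

Mifflin-St Jeor (male): BMR = 10(127.5) + 6.25(159) − 5(52) + 5 = 1275 + 993.75 − 260 + 5 = 2013.75 kcal/day.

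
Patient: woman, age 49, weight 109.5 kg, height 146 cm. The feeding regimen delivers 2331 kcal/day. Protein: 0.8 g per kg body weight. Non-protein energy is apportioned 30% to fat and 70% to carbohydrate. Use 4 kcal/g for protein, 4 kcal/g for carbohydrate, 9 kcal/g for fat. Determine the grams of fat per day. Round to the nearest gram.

Protein = 0.8 × 109.5 = 87.6 g → 87.6 × 4 = 350.4 kcal.
Non-protein calories = 2331 − 350.4 = 1980.6 kcal.
Fat: 30% × 1980.6 = 594.18 kcal; carbohydrate: 1386.42 kcal.
Fat: 594.18 kcal ÷ 9 kcal/g = 66.02 g.

66 g/day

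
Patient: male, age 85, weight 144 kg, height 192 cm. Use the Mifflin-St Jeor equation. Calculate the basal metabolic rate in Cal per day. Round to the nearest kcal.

2220 Cal per day

Mifflin-St Jeor (male): BMR = 10(144) + 6.25(192) − 5(85) + 5 = 1440 + 1200 − 425 + 5 = 2220 kcal/day.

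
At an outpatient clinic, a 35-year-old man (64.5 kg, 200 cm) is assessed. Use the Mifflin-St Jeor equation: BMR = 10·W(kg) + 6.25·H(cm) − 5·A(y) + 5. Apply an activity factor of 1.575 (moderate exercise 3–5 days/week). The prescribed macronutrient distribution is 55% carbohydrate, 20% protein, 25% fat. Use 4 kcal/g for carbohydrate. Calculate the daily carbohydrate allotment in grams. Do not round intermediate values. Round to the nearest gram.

374 g/day

Mifflin-St Jeor (male): BMR = 10(64.5) + 6.25(200) − 5(35) + 5 = 645 + 1250 − 175 + 5 = 1725 kcal/day.
TEE = 1725 × 1.575 = 2716.875 kcal/day.
Carbohydrate energy = 55% × 2716.875 = 1494.2813 kcal.
Carbohydrate = 1494.2813 ÷ 4 kcal/g = 373.5703 g.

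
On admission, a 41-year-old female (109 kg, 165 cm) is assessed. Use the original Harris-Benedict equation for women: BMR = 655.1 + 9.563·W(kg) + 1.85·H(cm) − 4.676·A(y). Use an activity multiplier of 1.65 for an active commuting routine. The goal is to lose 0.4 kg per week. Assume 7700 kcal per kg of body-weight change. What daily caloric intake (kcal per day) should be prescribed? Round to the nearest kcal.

2548 kcal per day

Harris-Benedict: BMR = 655.1 + 9.563(109) + 1.85(165) − 4.676(41) = 1811.001 kcal/day.
TEE = 1811.001 × 1.65 = 2988.1517 kcal/day.
Required daily deficit = 0.4 × 7700 ÷ 7 = 440 kcal/day.
Target intake = 2988.1517 − 440 = 2548.1517 kcal/day.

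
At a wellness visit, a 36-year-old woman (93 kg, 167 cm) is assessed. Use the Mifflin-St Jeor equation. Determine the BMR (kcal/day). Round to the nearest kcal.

Mifflin-St Jeor (female): BMR = 10(93) + 6.25(167) − 5(36) − 161 = 930 + 1043.75 − 180 − 161 = 1632.75 kcal/day.

1633 kcal/day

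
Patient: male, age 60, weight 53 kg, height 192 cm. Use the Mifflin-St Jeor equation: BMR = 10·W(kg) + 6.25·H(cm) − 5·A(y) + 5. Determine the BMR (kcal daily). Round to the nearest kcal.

1435 kcal daily

Mifflin-St Jeor (male): BMR = 10(53) + 6.25(192) − 5(60) + 5 = 530 + 1200 − 300 + 5 = 1435 kcal/day.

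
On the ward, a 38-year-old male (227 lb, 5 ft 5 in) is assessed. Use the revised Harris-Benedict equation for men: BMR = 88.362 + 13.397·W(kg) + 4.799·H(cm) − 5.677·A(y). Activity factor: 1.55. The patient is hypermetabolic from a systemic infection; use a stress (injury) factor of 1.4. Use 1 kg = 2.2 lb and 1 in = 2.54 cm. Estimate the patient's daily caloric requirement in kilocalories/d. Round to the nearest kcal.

Convert to metric: weight = 227 ÷ 2.2 = 103.1818 kg; height = (5×12 + 5) × 2.54 = 65 × 2.54 = 165.1 cm.
Harris-Benedict: BMR = 88.362 + 13.397(103.1818) + 4.799(165.1) − 5.677(38) = 2047.2777 kcal/day.
TEE = BMR × activity factor = 2047.2777 × 1.55 = 3173.2805 kcal/day.
Apply stress factor: 3173.2805 × 1.4 = 4442.5926 kcal/day.

4443 kilocalories/d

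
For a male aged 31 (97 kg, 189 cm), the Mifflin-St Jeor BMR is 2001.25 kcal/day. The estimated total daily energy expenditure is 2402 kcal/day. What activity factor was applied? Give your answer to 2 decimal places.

1.20

Activity factor = TEE ÷ BMR = 2402 ÷ 2001.25 = 1.2.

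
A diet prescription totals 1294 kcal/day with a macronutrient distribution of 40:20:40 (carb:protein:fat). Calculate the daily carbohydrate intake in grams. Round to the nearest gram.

Carbohydrate energy = 40% × 1294 = 517.6 kcal.
At 4 kcal/g: 517.6 ÷ 4 = 129.4 g.

129 g/day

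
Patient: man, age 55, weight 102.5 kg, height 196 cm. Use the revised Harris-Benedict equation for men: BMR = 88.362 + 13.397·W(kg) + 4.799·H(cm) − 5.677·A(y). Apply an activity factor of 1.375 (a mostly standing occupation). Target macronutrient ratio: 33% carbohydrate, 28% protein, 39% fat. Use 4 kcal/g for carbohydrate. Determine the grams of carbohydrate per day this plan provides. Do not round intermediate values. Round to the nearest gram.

237 g/day

Harris-Benedict: BMR = 88.362 + 13.397(102.5) + 4.799(196) − 5.677(55) = 2089.9235 kcal/day.
TEE = 2089.9235 × 1.375 = 2873.6448 kcal/day.
Carbohydrate energy = 33% × 2873.6448 = 948.3028 kcal.
Carbohydrate = 948.3028 ÷ 4 kcal/g = 237.0757 g.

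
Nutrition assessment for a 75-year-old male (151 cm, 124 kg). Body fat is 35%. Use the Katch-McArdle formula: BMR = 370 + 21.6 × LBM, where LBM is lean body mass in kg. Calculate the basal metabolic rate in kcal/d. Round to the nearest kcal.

LBM = 124 × (1 − 0.35) = 80.6 kg. Katch-McArdle: BMR = 370 + 21.6 × 80.6 = 2110.96 kcal/day.

2111 kcal/d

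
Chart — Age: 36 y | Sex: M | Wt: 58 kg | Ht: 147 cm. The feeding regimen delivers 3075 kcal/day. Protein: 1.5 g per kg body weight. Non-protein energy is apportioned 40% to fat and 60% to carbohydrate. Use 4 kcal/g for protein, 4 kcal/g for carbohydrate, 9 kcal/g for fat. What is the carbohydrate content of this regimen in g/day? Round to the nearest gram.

Protein = 1.5 × 58 = 87 g → 87 × 4 = 348 kcal.
Non-protein calories = 3075 − 348 = 2727 kcal.
Fat: 40% × 2727 = 1090.8 kcal; carbohydrate: 1636.2 kcal.
Carbohydrate: 1636.2 kcal ÷ 4 kcal/g = 409.05 g.

409 g/day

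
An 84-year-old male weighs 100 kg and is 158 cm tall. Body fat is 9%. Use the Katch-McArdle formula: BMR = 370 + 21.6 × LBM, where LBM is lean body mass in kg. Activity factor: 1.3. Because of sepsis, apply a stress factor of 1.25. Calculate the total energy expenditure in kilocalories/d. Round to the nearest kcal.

LBM = 100 × (1 − 0.09) = 91 kg. Katch-McArdle: BMR = 370 + 21.6 × 91 = 2335.6 kcal/day.
TEE = BMR × activity factor = 2335.6 × 1.3 = 3036.28 kcal/day.
Apply stress factor: 3036.28 × 1.25 = 3795.35 kcal/day.

3795 kilocalories/d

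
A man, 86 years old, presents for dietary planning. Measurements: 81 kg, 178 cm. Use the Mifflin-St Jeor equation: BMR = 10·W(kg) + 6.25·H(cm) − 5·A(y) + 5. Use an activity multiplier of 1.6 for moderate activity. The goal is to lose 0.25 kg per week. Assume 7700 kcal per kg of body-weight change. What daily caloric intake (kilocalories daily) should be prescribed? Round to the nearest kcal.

2121 kilocalories daily

Mifflin-St Jeor (male): BMR = 10(81) + 6.25(178) − 5(86) + 5 = 810 + 1112.5 − 430 + 5 = 1497.5 kcal/day.
TEE = 1497.5 × 1.6 = 2396 kcal/day.
Required daily deficit = 0.25 × 7700 ÷ 7 = 275 kcal/day.
Target intake = 2396 − 275 = 2121 kcal/day.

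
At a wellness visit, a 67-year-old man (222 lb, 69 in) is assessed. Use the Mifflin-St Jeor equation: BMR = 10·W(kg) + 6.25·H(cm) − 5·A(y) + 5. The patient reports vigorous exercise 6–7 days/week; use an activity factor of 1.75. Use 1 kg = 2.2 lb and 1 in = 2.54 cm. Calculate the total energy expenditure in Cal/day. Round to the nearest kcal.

Convert to metric: weight = 222 ÷ 2.2 = 100.9091 kg; height = 69 × 2.54 = 175.26 cm.
Mifflin-St Jeor (male): BMR = 10(100.9091) + 6.25(175.26) − 5(67) + 5 = 1009.0909 + 1095.375 − 335 + 5 = 1774.4659 kcal/day.
TEE = BMR × activity factor = 1774.4659 × 1.75 = 3105.3153 kcal/day.

3105 Cal/day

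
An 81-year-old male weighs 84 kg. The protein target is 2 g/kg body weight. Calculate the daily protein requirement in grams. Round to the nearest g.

168 g/day

Protein = 2 g/kg × 84 kg = 168 g/day.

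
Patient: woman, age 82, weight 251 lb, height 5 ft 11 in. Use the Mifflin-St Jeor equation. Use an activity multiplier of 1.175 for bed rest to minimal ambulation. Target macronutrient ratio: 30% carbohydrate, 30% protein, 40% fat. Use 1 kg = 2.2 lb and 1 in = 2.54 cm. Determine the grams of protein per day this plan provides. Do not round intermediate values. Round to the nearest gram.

Convert to metric: weight = 251 ÷ 2.2 = 114.0909 kg; height = (5×12 + 11) × 2.54 = 71 × 2.54 = 180.34 cm.
Mifflin-St Jeor (female): BMR = 10(114.0909) + 6.25(180.34) − 5(82) − 161 = 1140.9091 + 1127.125 − 410 − 161 = 1697.0341 kcal/day.
TEE = 1697.0341 × 1.175 = 1994.0151 kcal/day.
Protein energy = 30% × 1994.0151 = 598.2045 kcal.
Protein = 598.2045 ÷ 4 kcal/g = 149.5511 g.

150 g/day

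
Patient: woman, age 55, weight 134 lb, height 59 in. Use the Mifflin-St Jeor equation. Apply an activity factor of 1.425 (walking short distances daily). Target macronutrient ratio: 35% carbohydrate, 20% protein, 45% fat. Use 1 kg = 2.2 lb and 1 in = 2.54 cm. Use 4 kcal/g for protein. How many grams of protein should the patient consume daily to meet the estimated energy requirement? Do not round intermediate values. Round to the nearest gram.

Convert to metric: weight = 134 ÷ 2.2 = 60.9091 kg; height = 59 × 2.54 = 149.86 cm.
Mifflin-St Jeor (female): BMR = 10(60.9091) + 6.25(149.86) − 5(55) − 161 = 609.0909 + 936.625 − 275 − 161 = 1109.7159 kcal/day.
TEE = 1109.7159 × 1.425 = 1581.3452 kcal/day.
Protein energy = 20% × 1581.3452 = 316.269 kcal.
Protein = 316.269 ÷ 4 kcal/g = 79.0673 g.

79 g/day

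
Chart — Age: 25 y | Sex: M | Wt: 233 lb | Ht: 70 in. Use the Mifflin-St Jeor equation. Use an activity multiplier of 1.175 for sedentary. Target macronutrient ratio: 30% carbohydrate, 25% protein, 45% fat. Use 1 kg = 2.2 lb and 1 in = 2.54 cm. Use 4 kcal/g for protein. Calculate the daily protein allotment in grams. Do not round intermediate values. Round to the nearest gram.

151 g/day

Convert to metric: weight = 233 ÷ 2.2 = 105.9091 kg; height = 70 × 2.54 = 177.8 cm.
Mifflin-St Jeor (male): BMR = 10(105.9091) + 6.25(177.8) − 5(25) + 5 = 1059.0909 + 1111.25 − 125 + 5 = 2050.3409 kcal/day.
TEE = 2050.3409 × 1.175 = 2409.1506 kcal/day.
Protein energy = 25% × 2409.1506 = 602.2876 kcal.
Protein = 602.2876 ÷ 4 kcal/g = 150.5719 g.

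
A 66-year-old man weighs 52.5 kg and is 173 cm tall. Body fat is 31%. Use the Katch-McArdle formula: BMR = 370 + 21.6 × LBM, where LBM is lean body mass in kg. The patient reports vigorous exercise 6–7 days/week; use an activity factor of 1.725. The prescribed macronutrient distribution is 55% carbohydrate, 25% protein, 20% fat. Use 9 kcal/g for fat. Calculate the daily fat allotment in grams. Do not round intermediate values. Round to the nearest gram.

LBM = 52.5 × (1 − 0.31) = 36.225 kg. Katch-McArdle: BMR = 370 + 21.6 × 36.225 = 1152.46 kcal/day.
TEE = 1152.46 × 1.725 = 1987.9935 kcal/day.
Fat energy = 20% × 1987.9935 = 397.5987 kcal.
Fat = 397.5987 ÷ 9 kcal/g = 44.1776 g.

44 g/day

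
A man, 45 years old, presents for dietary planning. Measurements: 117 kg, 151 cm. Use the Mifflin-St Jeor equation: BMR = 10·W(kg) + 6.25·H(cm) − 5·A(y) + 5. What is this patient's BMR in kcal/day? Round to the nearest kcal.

1894 kcal/day

Mifflin-St Jeor (male): BMR = 10(117) + 6.25(151) − 5(45) + 5 = 1170 + 943.75 − 225 + 5 = 1893.75 kcal/day.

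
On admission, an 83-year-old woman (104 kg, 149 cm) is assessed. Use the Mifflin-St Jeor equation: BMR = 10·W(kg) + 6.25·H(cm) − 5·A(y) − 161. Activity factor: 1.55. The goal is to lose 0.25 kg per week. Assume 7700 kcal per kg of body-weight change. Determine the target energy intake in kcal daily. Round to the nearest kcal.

1888 kcal daily

Mifflin-St Jeor (female): BMR = 10(104) + 6.25(149) − 5(83) − 161 = 1040 + 931.25 − 415 − 161 = 1395.25 kcal/day.
TEE = 1395.25 × 1.55 = 2162.6375 kcal/day.
Required daily deficit = 0.25 × 7700 ÷ 7 = 275 kcal/day.
Target intake = 2162.6375 − 275 = 1887.6375 kcal/day.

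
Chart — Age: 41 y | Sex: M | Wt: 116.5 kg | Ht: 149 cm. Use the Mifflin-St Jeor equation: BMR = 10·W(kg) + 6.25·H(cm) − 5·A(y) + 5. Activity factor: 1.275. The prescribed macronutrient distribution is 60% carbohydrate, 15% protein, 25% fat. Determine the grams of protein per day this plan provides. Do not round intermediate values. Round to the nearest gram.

Mifflin-St Jeor (male): BMR = 10(116.5) + 6.25(149) − 5(41) + 5 = 1165 + 931.25 − 205 + 5 = 1896.25 kcal/day.
TEE = 1896.25 × 1.275 = 2417.7188 kcal/day.
Protein energy = 15% × 2417.7188 = 362.6578 kcal.
Protein = 362.6578 ÷ 4 kcal/g = 90.6645 g.

91 g/day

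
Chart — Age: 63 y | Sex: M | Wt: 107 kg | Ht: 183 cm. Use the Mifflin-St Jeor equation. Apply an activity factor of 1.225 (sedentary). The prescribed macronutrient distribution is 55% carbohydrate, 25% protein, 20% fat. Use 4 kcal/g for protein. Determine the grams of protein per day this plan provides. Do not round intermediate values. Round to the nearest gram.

146 g/day

Mifflin-St Jeor (male): BMR = 10(107) + 6.25(183) − 5(63) + 5 = 1070 + 1143.75 − 315 + 5 = 1903.75 kcal/day.
TEE = 1903.75 × 1.225 = 2332.0938 kcal/day.
Protein energy = 25% × 2332.0938 = 583.0234 kcal.
Protein = 583.0234 ÷ 4 kcal/g = 145.7559 g.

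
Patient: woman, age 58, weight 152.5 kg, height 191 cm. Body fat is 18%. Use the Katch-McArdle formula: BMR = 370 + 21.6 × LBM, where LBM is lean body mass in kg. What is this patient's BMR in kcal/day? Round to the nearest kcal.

3071 kcal/day

LBM = 152.5 × (1 − 0.18) = 125.05 kg. Katch-McArdle: BMR = 370 + 21.6 × 125.05 = 3071.08 kcal/day.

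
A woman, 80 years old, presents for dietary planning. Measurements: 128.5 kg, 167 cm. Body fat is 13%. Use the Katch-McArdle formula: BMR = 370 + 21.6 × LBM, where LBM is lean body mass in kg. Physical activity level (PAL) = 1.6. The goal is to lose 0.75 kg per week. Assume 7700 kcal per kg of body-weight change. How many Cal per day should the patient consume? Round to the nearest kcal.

3631 Cal per day

LBM = 128.5 × (1 − 0.13) = 111.795 kg. Katch-McArdle: BMR = 370 + 21.6 × 111.795 = 2784.772 kcal/day.
TEE = 2784.772 × 1.6 = 4455.6352 kcal/day.
Required daily deficit = 0.75 × 7700 ÷ 7 = 825 kcal/day.
Target intake = 4455.6352 − 825 = 3630.6352 kcal/day.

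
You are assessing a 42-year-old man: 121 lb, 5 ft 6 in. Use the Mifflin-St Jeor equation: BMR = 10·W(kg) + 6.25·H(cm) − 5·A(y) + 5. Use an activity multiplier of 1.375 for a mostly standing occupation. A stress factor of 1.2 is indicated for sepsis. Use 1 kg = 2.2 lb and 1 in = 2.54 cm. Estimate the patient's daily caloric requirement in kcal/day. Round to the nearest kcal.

2298 kcal/day

Convert to metric: weight = 121 ÷ 2.2 = 55 kg; height = (5×12 + 6) × 2.54 = 66 × 2.54 = 167.64 cm.
Mifflin-St Jeor (male): BMR = 10(55) + 6.25(167.64) − 5(42) + 5 = 550 + 1047.75 − 210 + 5 = 1392.75 kcal/day.
TEE = BMR × activity factor = 1392.75 × 1.375 = 1915.0313 kcal/day.
Apply stress factor: 1915.0313 × 1.2 = 2298.0375 kcal/day.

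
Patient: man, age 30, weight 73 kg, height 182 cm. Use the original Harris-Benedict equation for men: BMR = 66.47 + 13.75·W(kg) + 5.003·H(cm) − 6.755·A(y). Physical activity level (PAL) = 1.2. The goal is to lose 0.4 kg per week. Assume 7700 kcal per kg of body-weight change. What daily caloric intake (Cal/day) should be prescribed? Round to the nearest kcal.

1694 Cal/day

Harris-Benedict: BMR = 66.47 + 13.75(73) + 5.003(182) − 6.755(30) = 1778.116 kcal/day.
TEE = 1778.116 × 1.2 = 2133.7392 kcal/day.
Required daily deficit = 0.4 × 7700 ÷ 7 = 440 kcal/day.
Target intake = 2133.7392 − 440 = 1693.7392 kcal/day.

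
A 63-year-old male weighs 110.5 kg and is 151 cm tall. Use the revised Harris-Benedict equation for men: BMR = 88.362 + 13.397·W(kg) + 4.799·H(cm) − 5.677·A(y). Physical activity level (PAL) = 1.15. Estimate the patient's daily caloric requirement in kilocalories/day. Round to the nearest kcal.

Harris-Benedict: BMR = 88.362 + 13.397(110.5) + 4.799(151) − 5.677(63) = 1935.7285 kcal/day.
TEE = BMR × activity factor = 1935.7285 × 1.15 = 2226.0878 kcal/day.

2226 kilocalories/day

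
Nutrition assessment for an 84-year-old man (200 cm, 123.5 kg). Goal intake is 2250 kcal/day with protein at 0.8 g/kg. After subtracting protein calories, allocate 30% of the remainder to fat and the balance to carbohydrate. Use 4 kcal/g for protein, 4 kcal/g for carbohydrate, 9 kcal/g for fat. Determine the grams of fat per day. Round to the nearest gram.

Protein = 0.8 × 123.5 = 98.8 g → 98.8 × 4 = 395.2 kcal.
Non-protein calories = 2250 − 395.2 = 1854.8 kcal.
Fat: 30% × 1854.8 = 556.44 kcal; carbohydrate: 1298.36 kcal.
Fat: 556.44 kcal ÷ 9 kcal/g = 61.8267 g.

62 g/day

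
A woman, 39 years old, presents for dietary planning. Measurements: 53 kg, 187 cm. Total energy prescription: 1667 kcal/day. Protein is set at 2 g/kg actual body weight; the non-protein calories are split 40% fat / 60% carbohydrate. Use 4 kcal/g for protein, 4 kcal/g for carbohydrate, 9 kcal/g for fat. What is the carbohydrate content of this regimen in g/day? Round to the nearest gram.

186 g/day

Protein = 2 × 53 = 106 g → 106 × 4 = 424 kcal.
Non-protein calories = 1667 − 424 = 1243 kcal.
Fat: 40% × 1243 = 497.2 kcal; carbohydrate: 745.8 kcal.
Carbohydrate: 745.8 kcal ÷ 4 kcal/g = 186.45 g.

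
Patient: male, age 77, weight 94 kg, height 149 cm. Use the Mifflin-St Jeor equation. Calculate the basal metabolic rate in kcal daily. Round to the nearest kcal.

1491 kcal daily

Mifflin-St Jeor (male): BMR = 10(94) + 6.25(149) − 5(77) + 5 = 940 + 931.25 − 385 + 5 = 1491.25 kcal/day.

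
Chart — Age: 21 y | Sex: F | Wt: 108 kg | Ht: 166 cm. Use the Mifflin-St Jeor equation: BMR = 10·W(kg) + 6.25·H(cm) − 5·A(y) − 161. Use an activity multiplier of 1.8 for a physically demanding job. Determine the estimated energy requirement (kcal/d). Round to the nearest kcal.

3333 kcal/d

Mifflin-St Jeor (female): BMR = 10(108) + 6.25(166) − 5(21) − 161 = 1080 + 1037.5 − 105 − 161 = 1851.5 kcal/day.
TEE = BMR × activity factor = 1851.5 × 1.8 = 3332.7 kcal/day.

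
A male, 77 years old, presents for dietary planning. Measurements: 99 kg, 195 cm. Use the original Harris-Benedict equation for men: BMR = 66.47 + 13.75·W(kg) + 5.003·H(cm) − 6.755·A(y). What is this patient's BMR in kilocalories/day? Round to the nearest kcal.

1883 kilocalories/day

Harris-Benedict: BMR = 66.47 + 13.75(99) + 5.003(195) − 6.755(77) = 1883.17 kcal/day.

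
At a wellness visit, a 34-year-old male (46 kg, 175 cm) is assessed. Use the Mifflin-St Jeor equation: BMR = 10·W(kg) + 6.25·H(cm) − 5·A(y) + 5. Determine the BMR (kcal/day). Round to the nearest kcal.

1389 kcal/day

Mifflin-St Jeor (male): BMR = 10(46) + 6.25(175) − 5(34) + 5 = 460 + 1093.75 − 170 + 5 = 1388.75 kcal/day.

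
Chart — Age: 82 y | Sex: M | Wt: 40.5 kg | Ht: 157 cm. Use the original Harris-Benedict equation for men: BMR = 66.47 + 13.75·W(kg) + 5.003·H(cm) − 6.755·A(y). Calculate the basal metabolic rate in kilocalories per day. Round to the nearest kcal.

855 kilocalories per day

Harris-Benedict: BMR = 66.47 + 13.75(40.5) + 5.003(157) − 6.755(82) = 854.906 kcal/day.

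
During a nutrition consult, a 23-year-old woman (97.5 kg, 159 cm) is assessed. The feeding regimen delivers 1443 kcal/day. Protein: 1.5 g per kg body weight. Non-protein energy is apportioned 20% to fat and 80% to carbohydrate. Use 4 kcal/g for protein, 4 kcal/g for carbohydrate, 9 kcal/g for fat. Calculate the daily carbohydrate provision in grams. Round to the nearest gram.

172 g/day

Protein = 1.5 × 97.5 = 146.25 g → 146.25 × 4 = 585 kcal.
Non-protein calories = 1443 − 585 = 858 kcal.
Fat: 20% × 858 = 171.6 kcal; carbohydrate: 686.4 kcal.
Carbohydrate: 686.4 kcal ÷ 4 kcal/g = 171.6 g.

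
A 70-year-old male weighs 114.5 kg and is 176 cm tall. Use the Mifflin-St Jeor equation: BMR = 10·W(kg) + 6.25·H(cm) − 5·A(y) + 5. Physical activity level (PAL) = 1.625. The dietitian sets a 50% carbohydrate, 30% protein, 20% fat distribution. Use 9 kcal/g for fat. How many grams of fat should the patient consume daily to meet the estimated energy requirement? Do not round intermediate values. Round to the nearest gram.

69 g/day

Mifflin-St Jeor (male): BMR = 10(114.5) + 6.25(176) − 5(70) + 5 = 1145 + 1100 − 350 + 5 = 1900 kcal/day.
TEE = 1900 × 1.625 = 3087.5 kcal/day.
Fat energy = 20% × 3087.5 = 617.5 kcal.
Fat = 617.5 ÷ 9 kcal/g = 68.6111 g.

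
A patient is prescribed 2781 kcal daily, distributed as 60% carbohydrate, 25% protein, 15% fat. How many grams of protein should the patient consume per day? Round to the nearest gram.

Protein energy = 25% × 2781 = 695.25 kcal.
At 4 kcal/g: 695.25 ÷ 4 = 173.8125 g.

174 g/day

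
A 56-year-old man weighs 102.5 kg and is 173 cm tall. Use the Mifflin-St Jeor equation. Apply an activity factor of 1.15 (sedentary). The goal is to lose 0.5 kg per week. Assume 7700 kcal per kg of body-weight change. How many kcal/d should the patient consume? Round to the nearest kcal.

1556 kcal/d

Mifflin-St Jeor (male): BMR = 10(102.5) + 6.25(173) − 5(56) + 5 = 1025 + 1081.25 − 280 + 5 = 1831.25 kcal/day.
TEE = 1831.25 × 1.15 = 2105.9375 kcal/day.
Required daily deficit = 0.5 × 7700 ÷ 7 = 550 kcal/day.
Target intake = 2105.9375 − 550 = 1555.9375 kcal/day.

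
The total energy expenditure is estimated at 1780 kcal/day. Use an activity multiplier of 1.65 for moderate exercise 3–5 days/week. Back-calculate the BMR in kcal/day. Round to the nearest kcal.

BMR = TEE ÷ activity factor = 1780 ÷ 1.65 = 1078.7879 kcal/day.

1079 kcal/day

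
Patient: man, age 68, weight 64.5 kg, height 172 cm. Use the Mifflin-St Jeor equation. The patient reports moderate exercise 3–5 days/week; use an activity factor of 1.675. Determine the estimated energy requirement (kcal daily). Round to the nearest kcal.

Mifflin-St Jeor (male): BMR = 10(64.5) + 6.25(172) − 5(68) + 5 = 645 + 1075 − 340 + 5 = 1385 kcal/day.
TEE = BMR × activity factor = 1385 × 1.675 = 2319.875 kcal/day.

2320 kcal daily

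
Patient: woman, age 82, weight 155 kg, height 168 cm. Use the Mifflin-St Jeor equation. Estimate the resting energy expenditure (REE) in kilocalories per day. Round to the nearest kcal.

Mifflin-St Jeor (female): BMR = 10(155) + 6.25(168) − 5(82) − 161 = 1550 + 1050 − 410 − 161 = 2029 kcal/day.

2029 kilocalories per day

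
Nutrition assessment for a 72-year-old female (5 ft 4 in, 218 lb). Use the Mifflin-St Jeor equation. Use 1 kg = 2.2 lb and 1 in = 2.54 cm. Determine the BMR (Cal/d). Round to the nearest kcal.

1486 Cal/d

Convert to metric: weight = 218 ÷ 2.2 = 99.0909 kg; height = (5×12 + 4) × 2.54 = 64 × 2.54 = 162.56 cm.
Mifflin-St Jeor (female): BMR = 10(99.0909) + 6.25(162.56) − 5(72) − 161 = 990.9091 + 1016 − 360 − 161 = 1485.9091 kcal/day.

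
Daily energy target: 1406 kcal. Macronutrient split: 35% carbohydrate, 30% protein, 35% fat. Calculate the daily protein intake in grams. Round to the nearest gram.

Protein energy = 30% × 1406 = 421.8 kcal.
At 4 kcal/g: 421.8 ÷ 4 = 105.45 g.

105 g/day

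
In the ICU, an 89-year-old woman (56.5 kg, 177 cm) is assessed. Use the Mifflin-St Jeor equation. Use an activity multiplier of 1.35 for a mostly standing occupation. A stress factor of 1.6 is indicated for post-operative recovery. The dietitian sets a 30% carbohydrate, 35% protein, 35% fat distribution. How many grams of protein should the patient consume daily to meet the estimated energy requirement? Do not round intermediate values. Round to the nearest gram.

Mifflin-St Jeor (female): BMR = 10(56.5) + 6.25(177) − 5(89) − 161 = 565 + 1106.25 − 445 − 161 = 1065.25 kcal/day.
TEE = 1065.25 × 1.35 = 1438.0875 kcal/day.
With stress factor 1.6: 1438.0875 × 1.6 = 2300.94 kcal/day.
Protein energy = 35% × 2300.94 = 805.329 kcal.
Protein = 805.329 ÷ 4 kcal/g = 201.3323 g.

201 g/day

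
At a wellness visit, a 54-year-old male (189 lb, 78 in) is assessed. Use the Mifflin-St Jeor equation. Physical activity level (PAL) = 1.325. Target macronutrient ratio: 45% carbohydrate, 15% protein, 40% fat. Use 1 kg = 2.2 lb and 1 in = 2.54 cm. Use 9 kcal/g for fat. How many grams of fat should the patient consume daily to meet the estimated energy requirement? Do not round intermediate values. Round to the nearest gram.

Convert to metric: weight = 189 ÷ 2.2 = 85.9091 kg; height = 78 × 2.54 = 198.12 cm.
Mifflin-St Jeor (male): BMR = 10(85.9091) + 6.25(198.12) − 5(54) + 5 = 859.0909 + 1238.25 − 270 + 5 = 1832.3409 kcal/day.
TEE = 1832.3409 × 1.325 = 2427.8517 kcal/day.
Fat energy = 40% × 2427.8517 = 971.1407 kcal.
Fat = 971.1407 ÷ 9 kcal/g = 107.9045 g.

108 g/day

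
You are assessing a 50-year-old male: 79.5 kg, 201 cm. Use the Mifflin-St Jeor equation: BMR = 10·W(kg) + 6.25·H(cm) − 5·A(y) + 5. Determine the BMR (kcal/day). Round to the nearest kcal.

Mifflin-St Jeor (male): BMR = 10(79.5) + 6.25(201) − 5(50) + 5 = 795 + 1256.25 − 250 + 5 = 1806.25 kcal/day.

1806 kcal/day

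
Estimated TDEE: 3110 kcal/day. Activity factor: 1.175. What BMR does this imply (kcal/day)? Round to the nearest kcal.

BMR = TEE ÷ activity factor = 3110 ÷ 1.175 = 2646.8085 kcal/day.

2647 kcal/day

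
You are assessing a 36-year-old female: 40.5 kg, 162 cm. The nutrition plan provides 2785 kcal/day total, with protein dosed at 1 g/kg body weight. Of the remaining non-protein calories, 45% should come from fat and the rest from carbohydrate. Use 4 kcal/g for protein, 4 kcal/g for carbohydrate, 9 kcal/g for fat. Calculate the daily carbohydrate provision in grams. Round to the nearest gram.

Protein = 1 × 40.5 = 40.5 g → 40.5 × 4 = 162 kcal.
Non-protein calories = 2785 − 162 = 2623 kcal.
Fat: 45% × 2623 = 1180.35 kcal; carbohydrate: 1442.65 kcal.
Carbohydrate: 1442.65 kcal ÷ 4 kcal/g = 360.6625 g.

361 g/day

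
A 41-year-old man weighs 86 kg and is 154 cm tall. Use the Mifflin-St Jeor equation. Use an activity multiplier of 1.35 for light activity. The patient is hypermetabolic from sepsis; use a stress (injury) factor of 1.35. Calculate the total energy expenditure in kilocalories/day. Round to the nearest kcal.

Mifflin-St Jeor (male): BMR = 10(86) + 6.25(154) − 5(41) + 5 = 860 + 962.5 − 205 + 5 = 1622.5 kcal/day.
TEE = BMR × activity factor = 1622.5 × 1.35 = 2190.375 kcal/day.
Apply stress factor: 2190.375 × 1.35 = 2957.0063 kcal/day.

2957 kilocalories/day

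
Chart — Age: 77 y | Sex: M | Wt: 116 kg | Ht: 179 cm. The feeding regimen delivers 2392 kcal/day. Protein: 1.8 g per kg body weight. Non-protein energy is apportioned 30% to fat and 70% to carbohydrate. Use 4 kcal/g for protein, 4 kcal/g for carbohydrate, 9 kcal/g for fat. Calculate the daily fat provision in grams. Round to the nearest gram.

52 g/day

Protein = 1.8 × 116 = 208.8 g → 208.8 × 4 = 835.2 kcal.
Non-protein calories = 2392 − 835.2 = 1556.8 kcal.
Fat: 30% × 1556.8 = 467.04 kcal; carbohydrate: 1089.76 kcal.
Fat: 467.04 kcal ÷ 9 kcal/g = 51.8933 g.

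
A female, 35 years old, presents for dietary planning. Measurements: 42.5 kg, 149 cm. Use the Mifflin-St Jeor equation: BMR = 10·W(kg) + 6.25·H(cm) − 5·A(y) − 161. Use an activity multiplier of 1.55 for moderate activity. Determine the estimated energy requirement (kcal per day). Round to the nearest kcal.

1581 kcal per day

Mifflin-St Jeor (female): BMR = 10(42.5) + 6.25(149) − 5(35) − 161 = 425 + 931.25 − 175 − 161 = 1020.25 kcal/day.
TEE = BMR × activity factor = 1020.25 × 1.55 = 1581.3875 kcal/day.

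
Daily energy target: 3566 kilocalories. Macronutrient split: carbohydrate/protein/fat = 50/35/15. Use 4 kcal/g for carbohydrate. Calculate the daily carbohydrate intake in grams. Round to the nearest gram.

Carbohydrate energy = 50% × 3566 = 1783 kcal.
At 4 kcal/g: 1783 ÷ 4 = 445.75 g.

446 g/day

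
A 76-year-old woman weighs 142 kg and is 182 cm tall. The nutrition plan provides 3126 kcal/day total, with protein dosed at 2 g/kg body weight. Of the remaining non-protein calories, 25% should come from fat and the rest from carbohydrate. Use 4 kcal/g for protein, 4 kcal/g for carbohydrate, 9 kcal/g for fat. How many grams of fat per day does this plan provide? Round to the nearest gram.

55 g/day

Protein = 2 × 142 = 284 g → 284 × 4 = 1136 kcal.
Non-protein calories = 3126 − 1136 = 1990 kcal.
Fat: 25% × 1990 = 497.5 kcal; carbohydrate: 1492.5 kcal.
Fat: 497.5 kcal ÷ 9 kcal/g = 55.2778 g.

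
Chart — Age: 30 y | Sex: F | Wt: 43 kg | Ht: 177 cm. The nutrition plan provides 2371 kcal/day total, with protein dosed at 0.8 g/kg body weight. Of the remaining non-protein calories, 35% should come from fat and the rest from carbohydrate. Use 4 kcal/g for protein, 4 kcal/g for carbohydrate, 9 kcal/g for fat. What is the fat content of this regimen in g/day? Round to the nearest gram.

87 g/day

Protein = 0.8 × 43 = 34.4 g → 34.4 × 4 = 137.6 kcal.
Non-protein calories = 2371 − 137.6 = 2233.4 kcal.
Fat: 35% × 2233.4 = 781.69 kcal; carbohydrate: 1451.71 kcal.
Fat: 781.69 kcal ÷ 9 kcal/g = 86.8544 g.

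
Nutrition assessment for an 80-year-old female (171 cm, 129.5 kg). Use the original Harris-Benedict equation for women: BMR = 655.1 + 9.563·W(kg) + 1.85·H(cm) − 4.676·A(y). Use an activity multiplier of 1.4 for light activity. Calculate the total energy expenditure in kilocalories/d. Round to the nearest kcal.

2570 kilocalories/d

Harris-Benedict: BMR = 655.1 + 9.563(129.5) + 1.85(171) − 4.676(80) = 1835.7785 kcal/day.
TEE = BMR × activity factor = 1835.7785 × 1.4 = 2570.0899 kcal/day.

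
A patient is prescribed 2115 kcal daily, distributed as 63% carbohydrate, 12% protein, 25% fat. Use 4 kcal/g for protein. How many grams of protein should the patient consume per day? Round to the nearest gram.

Protein energy = 12% × 2115 = 253.8 kcal.
At 4 kcal/g: 253.8 ÷ 4 = 63.45 g.

63 g/day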